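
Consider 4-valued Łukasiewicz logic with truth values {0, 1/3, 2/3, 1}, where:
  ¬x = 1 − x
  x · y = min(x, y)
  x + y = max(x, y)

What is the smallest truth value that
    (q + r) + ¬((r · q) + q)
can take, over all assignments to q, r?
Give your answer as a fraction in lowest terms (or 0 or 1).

2/3

Take q = 1/3, r = 0:
q + r = 1/3 + 0 = 1/3
r · q = 0 · 1/3 = 0
(r · q) + q = 0 + 1/3 = 1/3
¬((r · q) + q) = ¬1/3 = 2/3
(q + r) + ¬((r · q) + q) = 1/3 + 2/3 = 2/3
No assignment yields a value below 2/3, so this is the minimum.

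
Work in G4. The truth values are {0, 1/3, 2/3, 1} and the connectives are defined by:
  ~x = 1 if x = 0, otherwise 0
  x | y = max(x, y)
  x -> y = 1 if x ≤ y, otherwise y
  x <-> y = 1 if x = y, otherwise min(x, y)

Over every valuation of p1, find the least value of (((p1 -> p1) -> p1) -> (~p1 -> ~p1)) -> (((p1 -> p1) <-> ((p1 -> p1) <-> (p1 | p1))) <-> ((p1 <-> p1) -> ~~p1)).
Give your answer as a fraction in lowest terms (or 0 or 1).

1/3

Take p1 = 1/3:
p1 -> p1 = 1/3 -> 1/3 = 1
(p1 -> p1) -> p1 = 1 -> 1/3 = 1/3
~p1 = ~1/3 = 0
~p1 = ~1/3 = 0
~p1 -> ~p1 = 0 -> 0 = 1
((p1 -> p1) -> p1) -> (~p1 -> ~p1) = 1/3 -> 1 = 1
p1 -> p1 = 1/3 -> 1/3 = 1
p1 -> p1 = 1/3 -> 1/3 = 1
p1 | p1 = 1/3 | 1/3 = 1/3
(p1 -> p1) <-> (p1 | p1) = 1 <-> 1/3 = 1/3
(p1 -> p1) <-> ((p1 -> p1) <-> (p1 | p1)) = 1 <-> 1/3 = 1/3
p1 <-> p1 = 1/3 <-> 1/3 = 1
~p1 = ~1/3 = 0
~~p1 = ~0 = 1
(p1 <-> p1) -> ~~p1 = 1 -> 1 = 1
((p1 -> p1) <-> ((p1 -> p1) <-> (p1 | p1))) <-> ((p1 <-> p1) -> ~~p1) = 1/3 <-> 1 = 1/3
(((p1 -> p1) -> p1) -> (~p1 -> ~p1)) -> (((p1 -> p1) <-> ((p1 -> p1) <-> (p1 | p1))) <-> ((p1 <-> p1) -> ~~p1)) = 1 -> 1/3 = 1/3
No assignment yields a value below 1/3, so this is the minimum.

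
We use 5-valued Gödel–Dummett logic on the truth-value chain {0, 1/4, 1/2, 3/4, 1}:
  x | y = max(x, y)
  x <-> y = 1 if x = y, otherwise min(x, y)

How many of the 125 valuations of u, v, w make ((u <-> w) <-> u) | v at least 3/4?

value 1: 69 assignments (counts)
value 3/4: 20 assignments (counts)
value 1/2: 18 assignments
value 1/4: 13 assignments
value 0: 5 assignments
So 89 of the 125 assignments meet the threshold.

89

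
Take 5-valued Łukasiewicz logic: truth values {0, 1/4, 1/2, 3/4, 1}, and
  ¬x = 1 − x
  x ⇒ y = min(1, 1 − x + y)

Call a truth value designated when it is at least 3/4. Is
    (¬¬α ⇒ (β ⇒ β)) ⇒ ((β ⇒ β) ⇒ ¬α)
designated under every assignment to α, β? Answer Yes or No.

Counterexample: take α = 1/2, β = 0.
¬α = ¬1/2 = 1/2
¬¬α = ¬1/2 = 1/2
β ⇒ β = 0 ⇒ 0 = 1
¬¬α ⇒ (β ⇒ β) = 1/2 ⇒ 1 = 1
β ⇒ β = 0 ⇒ 0 = 1
¬α = ¬1/2 = 1/2
(β ⇒ β) ⇒ ¬α = 1 ⇒ 1/2 = 1/2
(¬¬α ⇒ (β ⇒ β)) ⇒ ((β ⇒ β) ⇒ ¬α) = 1 ⇒ 1/2 = 1/2
This gives 1/2, which is below 3/4.

No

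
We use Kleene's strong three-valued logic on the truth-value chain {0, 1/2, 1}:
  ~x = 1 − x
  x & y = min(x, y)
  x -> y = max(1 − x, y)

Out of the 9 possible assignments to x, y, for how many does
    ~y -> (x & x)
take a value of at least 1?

x = 0, y = 0 ↦ 0  <
x = 0, y = 1/2 ↦ 1/2  <
x = 0, y = 1 ↦ 1  ≥
x = 1/2, y = 0 ↦ 1/2  <
x = 1/2, y = 1/2 ↦ 1/2  <
x = 1/2, y = 1 ↦ 1  ≥
x = 1, y = 0 ↦ 1  ≥
x = 1, y = 1/2 ↦ 1  ≥
x = 1, y = 1 ↦ 1  ≥
So 5 of the 9 assignments meet the threshold.

5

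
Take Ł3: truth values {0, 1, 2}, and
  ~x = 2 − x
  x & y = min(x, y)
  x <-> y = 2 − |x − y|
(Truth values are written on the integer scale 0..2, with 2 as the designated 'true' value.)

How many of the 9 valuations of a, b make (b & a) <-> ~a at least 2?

a = 0, b = 0 ↦ 0  <
a = 0, b = 1 ↦ 0  <
a = 0, b = 2 ↦ 0  <
a = 1, b = 0 ↦ 1  <
a = 1, b = 1 ↦ 2  ≥
a = 1, b = 2 ↦ 2  ≥
a = 2, b = 0 ↦ 2  ≥
a = 2, b = 1 ↦ 1  <
a = 2, b = 2 ↦ 0  <
So 3 of the 9 assignments meet the threshold.

3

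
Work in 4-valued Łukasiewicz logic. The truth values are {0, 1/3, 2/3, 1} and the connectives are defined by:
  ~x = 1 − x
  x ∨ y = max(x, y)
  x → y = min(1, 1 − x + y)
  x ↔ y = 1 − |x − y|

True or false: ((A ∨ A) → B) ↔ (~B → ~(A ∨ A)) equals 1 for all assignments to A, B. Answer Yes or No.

Yes

A = 0, B = 0 ↦ 1
A = 0, B = 1/3 ↦ 1
A = 0, B = 2/3 ↦ 1
A = 0, B = 1 ↦ 1
A = 1/3, B = 0 ↦ 1
A = 1/3, B = 1/3 ↦ 1
A = 1/3, B = 2/3 ↦ 1
A = 1/3, B = 1 ↦ 1
A = 2/3, B = 0 ↦ 1
A = 2/3, B = 1/3 ↦ 1
A = 2/3, B = 2/3 ↦ 1
A = 2/3, B = 1 ↦ 1
A = 1, B = 0 ↦ 1
A = 1, B = 1/3 ↦ 1
A = 1, B = 2/3 ↦ 1
A = 1, B = 1 ↦ 1
Every assignment gives a value ≥ 1.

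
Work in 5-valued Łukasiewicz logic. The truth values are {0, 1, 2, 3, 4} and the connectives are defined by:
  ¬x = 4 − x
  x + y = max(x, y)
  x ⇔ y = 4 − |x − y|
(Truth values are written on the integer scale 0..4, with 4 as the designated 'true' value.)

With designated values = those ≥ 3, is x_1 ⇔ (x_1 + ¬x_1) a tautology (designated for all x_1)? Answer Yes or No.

No

Counterexample: take x_1 = 0.
¬x_1 = ¬0 = 4
x_1 + ¬x_1 = 0 + 4 = 4
x_1 ⇔ (x_1 + ¬x_1) = 0 ⇔ 4 = 0
This gives 0, which is below 3.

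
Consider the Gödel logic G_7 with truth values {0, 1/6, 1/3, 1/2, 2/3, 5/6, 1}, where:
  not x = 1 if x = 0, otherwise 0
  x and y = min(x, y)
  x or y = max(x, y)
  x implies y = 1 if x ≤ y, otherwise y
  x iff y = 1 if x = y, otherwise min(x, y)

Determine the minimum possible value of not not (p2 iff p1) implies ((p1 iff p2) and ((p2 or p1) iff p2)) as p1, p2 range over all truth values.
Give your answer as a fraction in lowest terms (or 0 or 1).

Take p1 = 1/6, p2 = 1/3:
p2 iff p1 = 1/3 iff 1/6 = 1/6
not (p2 iff p1) = not 1/6 = 0
not not (p2 iff p1) = not 0 = 1
p1 iff p2 = 1/6 iff 1/3 = 1/6
p2 or p1 = 1/3 or 1/6 = 1/3
(p2 or p1) iff p2 = 1/3 iff 1/3 = 1
(p1 iff p2) and ((p2 or p1) iff p2) = 1/6 and 1 = 1/6
not not (p2 iff p1) implies ((p1 iff p2) and ((p2 or p1) iff p2)) = 1 implies 1/6 = 1/6
No assignment yields a value below 1/6, so this is the minimum.

1/6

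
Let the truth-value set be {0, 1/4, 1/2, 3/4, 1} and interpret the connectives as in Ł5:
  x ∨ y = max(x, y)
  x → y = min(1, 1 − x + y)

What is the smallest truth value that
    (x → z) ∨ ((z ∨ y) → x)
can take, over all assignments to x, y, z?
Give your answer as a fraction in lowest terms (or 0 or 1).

Take x = 1/2, y = 1, z = 0:
x → z = 1/2 → 0 = 1/2
z ∨ y = 0 ∨ 1 = 1
(z ∨ y) → x = 1 → 1/2 = 1/2
(x → z) ∨ ((z ∨ y) → x) = 1/2 ∨ 1/2 = 1/2
No assignment yields a value below 1/2, so this is the minimum.

1/2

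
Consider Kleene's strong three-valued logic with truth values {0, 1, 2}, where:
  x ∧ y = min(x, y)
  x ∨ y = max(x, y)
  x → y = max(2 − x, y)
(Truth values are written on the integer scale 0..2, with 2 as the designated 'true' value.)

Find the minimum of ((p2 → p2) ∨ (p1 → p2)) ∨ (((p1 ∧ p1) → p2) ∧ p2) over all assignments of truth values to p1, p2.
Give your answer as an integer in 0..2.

1

Take p1 = 1, p2 = 1:
p2 → p2 = 1 → 1 = 1
p1 → p2 = 1 → 1 = 1
(p2 → p2) ∨ (p1 → p2) = 1 ∨ 1 = 1
p1 ∧ p1 = 1 ∧ 1 = 1
(p1 ∧ p1) → p2 = 1 → 1 = 1
((p1 ∧ p1) → p2) ∧ p2 = 1 ∧ 1 = 1
((p2 → p2) ∨ (p1 → p2)) ∨ (((p1 ∧ p1) → p2) ∧ p2) = 1 ∨ 1 = 1
No assignment yields a value below 1, so this is the minimum.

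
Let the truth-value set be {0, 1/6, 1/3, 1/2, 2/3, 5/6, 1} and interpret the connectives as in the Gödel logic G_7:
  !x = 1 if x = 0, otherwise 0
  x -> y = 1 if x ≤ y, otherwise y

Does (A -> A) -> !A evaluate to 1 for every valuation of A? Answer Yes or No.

Counterexample: take A = 1/6.
A -> A = 1/6 -> 1/6 = 1
!A = !1/6 = 0
(A -> A) -> !A = 1 -> 0 = 0
This gives 0 ≠ 1.

No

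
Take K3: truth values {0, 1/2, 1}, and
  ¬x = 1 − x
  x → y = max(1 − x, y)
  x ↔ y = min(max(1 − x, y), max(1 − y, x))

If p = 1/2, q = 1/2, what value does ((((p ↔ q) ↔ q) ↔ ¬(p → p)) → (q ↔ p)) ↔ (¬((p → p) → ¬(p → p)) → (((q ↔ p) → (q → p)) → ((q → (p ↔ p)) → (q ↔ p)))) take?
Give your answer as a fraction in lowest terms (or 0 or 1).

p ↔ q = 1/2 ↔ 1/2 = 1/2
(p ↔ q) ↔ q = 1/2 ↔ 1/2 = 1/2
p → p = 1/2 → 1/2 = 1/2
¬(p → p) = ¬1/2 = 1/2
((p ↔ q) ↔ q) ↔ ¬(p → p) = 1/2 ↔ 1/2 = 1/2
q ↔ p = 1/2 ↔ 1/2 = 1/2
(((p ↔ q) ↔ q) ↔ ¬(p → p)) → (q ↔ p) = 1/2 → 1/2 = 1/2
p → p = 1/2 → 1/2 = 1/2
p → p = 1/2 → 1/2 = 1/2
¬(p → p) = ¬1/2 = 1/2
(p → p) → ¬(p → p) = 1/2 → 1/2 = 1/2
¬((p → p) → ¬(p → p)) = ¬1/2 = 1/2
q ↔ p = 1/2 ↔ 1/2 = 1/2
q → p = 1/2 → 1/2 = 1/2
(q ↔ p) → (q → p) = 1/2 → 1/2 = 1/2
p ↔ p = 1/2 ↔ 1/2 = 1/2
q → (p ↔ p) = 1/2 → 1/2 = 1/2
q ↔ p = 1/2 ↔ 1/2 = 1/2
(q → (p ↔ p)) → (q ↔ p) = 1/2 → 1/2 = 1/2
((q ↔ p) → (q → p)) → ((q → (p ↔ p)) → (q ↔ p)) = 1/2 → 1/2 = 1/2
¬((p → p) → ¬(p → p)) → (((q ↔ p) → (q → p)) → ((q → (p ↔ p)) → (q ↔ p))) = 1/2 → 1/2 = 1/2
((((p ↔ q) ↔ q) ↔ ¬(p → p)) → (q ↔ p)) ↔ (¬((p → p) → ¬(p → p)) → (((q ↔ p) → (q → p)) → ((q → (p ↔ p)) → (q ↔ p)))) = 1/2 ↔ 1/2 = 1/2

1/2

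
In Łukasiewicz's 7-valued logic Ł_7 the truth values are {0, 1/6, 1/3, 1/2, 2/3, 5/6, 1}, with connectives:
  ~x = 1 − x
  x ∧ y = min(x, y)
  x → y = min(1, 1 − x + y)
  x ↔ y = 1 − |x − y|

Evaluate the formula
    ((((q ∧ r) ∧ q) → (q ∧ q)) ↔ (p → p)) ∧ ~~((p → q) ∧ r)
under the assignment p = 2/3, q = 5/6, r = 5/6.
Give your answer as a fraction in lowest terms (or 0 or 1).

5/6

q ∧ r = 5/6 ∧ 5/6 = 5/6
(q ∧ r) ∧ q = 5/6 ∧ 5/6 = 5/6
q ∧ q = 5/6 ∧ 5/6 = 5/6
((q ∧ r) ∧ q) → (q ∧ q) = 5/6 → 5/6 = 1
p → p = 2/3 → 2/3 = 1
(((q ∧ r) ∧ q) → (q ∧ q)) ↔ (p → p) = 1 ↔ 1 = 1
p → q = 2/3 → 5/6 = 1
(p → q) ∧ r = 1 ∧ 5/6 = 5/6
~((p → q) ∧ r) = ~5/6 = 1/6
~~((p → q) ∧ r) = ~1/6 = 5/6
((((q ∧ r) ∧ q) → (q ∧ q)) ↔ (p → p)) ∧ ~~((p → q) ∧ r) = 1 ∧ 5/6 = 5/6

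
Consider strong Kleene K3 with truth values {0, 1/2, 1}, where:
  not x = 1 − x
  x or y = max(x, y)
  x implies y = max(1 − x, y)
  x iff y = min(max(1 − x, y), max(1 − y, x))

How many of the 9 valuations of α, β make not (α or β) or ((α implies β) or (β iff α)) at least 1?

α = 0, β = 0 ↦ 1  ≥
α = 0, β = 1/2 ↦ 1  ≥
α = 0, β = 1 ↦ 1  ≥
α = 1/2, β = 0 ↦ 1/2  <
α = 1/2, β = 1/2 ↦ 1/2  <
α = 1/2, β = 1 ↦ 1  ≥
α = 1, β = 0 ↦ 0  <
α = 1, β = 1/2 ↦ 1/2  <
α = 1, β = 1 ↦ 1  ≥
So 5 of the 9 assignments meet the threshold.

5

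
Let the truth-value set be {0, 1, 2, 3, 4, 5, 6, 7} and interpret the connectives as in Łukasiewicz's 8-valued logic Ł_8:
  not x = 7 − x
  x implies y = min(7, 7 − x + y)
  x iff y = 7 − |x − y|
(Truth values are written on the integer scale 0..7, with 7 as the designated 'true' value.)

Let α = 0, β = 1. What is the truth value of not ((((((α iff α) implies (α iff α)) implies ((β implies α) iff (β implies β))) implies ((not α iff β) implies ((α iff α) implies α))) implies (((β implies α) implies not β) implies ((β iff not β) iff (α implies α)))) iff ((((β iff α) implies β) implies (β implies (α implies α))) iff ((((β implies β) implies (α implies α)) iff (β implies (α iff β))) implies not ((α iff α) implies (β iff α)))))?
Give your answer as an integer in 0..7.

1

α iff α = 0 iff 0 = 7
α iff α = 0 iff 0 = 7
(α iff α) implies (α iff α) = 7 implies 7 = 7
β implies α = 1 implies 0 = 6
β implies β = 1 implies 1 = 7
(β implies α) iff (β implies β) = 6 iff 7 = 6
((α iff α) implies (α iff α)) implies ((β implies α) iff (β implies β)) = 7 implies 6 = 6
not α = not 0 = 7
not α iff β = 7 iff 1 = 1
α iff α = 0 iff 0 = 7
(α iff α) implies α = 7 implies 0 = 0
(not α iff β) implies ((α iff α) implies α) = 1 implies 0 = 6
(((α iff α) implies (α iff α)) implies ((β implies α) iff (β implies β))) implies ((not α iff β) implies ((α iff α) implies α)) = 6 implies 6 = 7
β implies α = 1 implies 0 = 6
not β = not 1 = 6
(β implies α) implies not β = 6 implies 6 = 7
not β = not 1 = 6
β iff not β = 1 iff 6 = 2
α implies α = 0 implies 0 = 7
(β iff not β) iff (α implies α) = 2 iff 7 = 2
((β implies α) implies not β) implies ((β iff not β) iff (α implies α)) = 7 implies 2 = 2
((((α iff α) implies (α iff α)) implies ((β implies α) iff (β implies β))) implies ((not α iff β) implies ((α iff α) implies α))) implies (((β implies α) implies not β) implies ((β iff not β) iff (α implies α))) = 7 implies 2 = 2
β iff α = 1 iff 0 = 6
(β iff α) implies β = 6 implies 1 = 2
α implies α = 0 implies 0 = 7
β implies (α implies α) = 1 implies 7 = 7
((β iff α) implies β) implies (β implies (α implies α)) = 2 implies 7 = 7
β implies β = 1 implies 1 = 7
α implies α = 0 implies 0 = 7
(β implies β) implies (α implies α) = 7 implies 7 = 7
α iff β = 0 iff 1 = 6
β implies (α iff β) = 1 implies 6 = 7
((β implies β) implies (α implies α)) iff (β implies (α iff β)) = 7 iff 7 = 7
α iff α = 0 iff 0 = 7
β iff α = 1 iff 0 = 6
(α iff α) implies (β iff α) = 7 implies 6 = 6
not ((α iff α) implies (β iff α)) = not 6 = 1
(((β implies β) implies (α implies α)) iff (β implies (α iff β))) implies not ((α iff α) implies (β iff α)) = 7 implies 1 = 1
(((β iff α) implies β) implies (β implies (α implies α))) iff ((((β implies β) implies (α implies α)) iff (β implies (α iff β))) implies not ((α iff α) implies (β iff α))) = 7 iff 1 = 1
(((((α iff α) implies (α iff α)) implies ((β implies α) iff (β implies β))) implies ((not α iff β) implies ((α iff α) implies α))) implies (((β implies α) implies not β) implies ((β iff not β) iff (α implies α)))) iff ((((β iff α) implies β) implies (β implies (α implies α))) iff ((((β implies β) implies (α implies α)) iff (β implies (α iff β))) implies not ((α iff α) implies (β iff α)))) = 2 iff 1 = 6
not ((((((α iff α) implies (α iff α)) implies ((β implies α) iff (β implies β))) implies ((not α iff β) implies ((α iff α) implies α))) implies (((β implies α) implies not β) implies ((β iff not β) iff (α implies α)))) iff ((((β iff α) implies β) implies (β implies (α implies α))) iff ((((β implies β) implies (α implies α)) iff (β implies (α iff β))) implies not ((α iff α) implies (β iff α))))) = not 6 = 1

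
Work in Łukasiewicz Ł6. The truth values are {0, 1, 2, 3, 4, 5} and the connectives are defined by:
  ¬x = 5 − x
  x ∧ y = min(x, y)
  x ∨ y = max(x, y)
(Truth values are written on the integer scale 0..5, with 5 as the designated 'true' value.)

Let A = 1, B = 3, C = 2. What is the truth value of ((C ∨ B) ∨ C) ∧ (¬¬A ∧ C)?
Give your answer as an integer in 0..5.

C ∨ B = 2 ∨ 3 = 3
(C ∨ B) ∨ C = 3 ∨ 2 = 3
¬A = ¬1 = 4
¬¬A = ¬4 = 1
¬¬A ∧ C = 1 ∧ 2 = 1
((C ∨ B) ∨ C) ∧ (¬¬A ∧ C) = 3 ∧ 1 = 1

1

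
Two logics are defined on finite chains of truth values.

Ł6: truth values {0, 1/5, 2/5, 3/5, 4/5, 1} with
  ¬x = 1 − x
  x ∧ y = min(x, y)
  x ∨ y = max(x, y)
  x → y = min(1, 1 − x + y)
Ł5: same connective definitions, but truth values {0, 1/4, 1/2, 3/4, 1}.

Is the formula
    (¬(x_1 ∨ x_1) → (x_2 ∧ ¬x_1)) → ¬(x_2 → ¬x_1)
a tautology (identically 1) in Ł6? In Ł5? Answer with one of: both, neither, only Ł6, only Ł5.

neither

In Ł6: at x_1 = 0, x_2 = 1/5 the value is 4/5 — not a tautology.
In Ł5: at x_1 = 0, x_2 = 1/4 the value is 3/4 — not a tautology.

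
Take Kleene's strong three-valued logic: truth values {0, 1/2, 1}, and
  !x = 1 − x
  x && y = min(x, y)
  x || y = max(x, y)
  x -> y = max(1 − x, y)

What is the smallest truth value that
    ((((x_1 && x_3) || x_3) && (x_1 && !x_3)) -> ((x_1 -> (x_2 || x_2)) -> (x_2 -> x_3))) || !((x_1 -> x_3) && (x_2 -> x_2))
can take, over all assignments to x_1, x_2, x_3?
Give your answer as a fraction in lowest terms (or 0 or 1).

Take x_1 = 1/2, x_2 = 1/2, x_3 = 1/2:
x_1 && x_3 = 1/2 && 1/2 = 1/2
(x_1 && x_3) || x_3 = 1/2 || 1/2 = 1/2
!x_3 = !1/2 = 1/2
x_1 && !x_3 = 1/2 && 1/2 = 1/2
((x_1 && x_3) || x_3) && (x_1 && !x_3) = 1/2 && 1/2 = 1/2
x_2 || x_2 = 1/2 || 1/2 = 1/2
x_1 -> (x_2 || x_2) = 1/2 -> 1/2 = 1/2
x_2 -> x_3 = 1/2 -> 1/2 = 1/2
(x_1 -> (x_2 || x_2)) -> (x_2 -> x_3) = 1/2 -> 1/2 = 1/2
(((x_1 && x_3) || x_3) && (x_1 && !x_3)) -> ((x_1 -> (x_2 || x_2)) -> (x_2 -> x_3)) = 1/2 -> 1/2 = 1/2
x_1 -> x_3 = 1/2 -> 1/2 = 1/2
x_2 -> x_2 = 1/2 -> 1/2 = 1/2
(x_1 -> x_3) && (x_2 -> x_2) = 1/2 && 1/2 = 1/2
!((x_1 -> x_3) && (x_2 -> x_2)) = !1/2 = 1/2
((((x_1 && x_3) || x_3) && (x_1 && !x_3)) -> ((x_1 -> (x_2 || x_2)) -> (x_2 -> x_3))) || !((x_1 -> x_3) && (x_2 -> x_2)) = 1/2 || 1/2 = 1/2
No assignment yields a value below 1/2, so this is the minimum.

1/2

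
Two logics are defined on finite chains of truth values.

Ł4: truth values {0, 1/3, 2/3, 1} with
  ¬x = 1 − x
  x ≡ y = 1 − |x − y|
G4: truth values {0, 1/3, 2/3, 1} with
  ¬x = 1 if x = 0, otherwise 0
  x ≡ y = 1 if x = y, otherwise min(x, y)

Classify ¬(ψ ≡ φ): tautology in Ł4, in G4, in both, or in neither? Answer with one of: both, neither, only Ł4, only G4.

neither

In Ł4: at φ = 0, ψ = 0 the value is 0 — not a tautology.
In G4: at φ = 0, ψ = 0 the value is 0 — not a tautology.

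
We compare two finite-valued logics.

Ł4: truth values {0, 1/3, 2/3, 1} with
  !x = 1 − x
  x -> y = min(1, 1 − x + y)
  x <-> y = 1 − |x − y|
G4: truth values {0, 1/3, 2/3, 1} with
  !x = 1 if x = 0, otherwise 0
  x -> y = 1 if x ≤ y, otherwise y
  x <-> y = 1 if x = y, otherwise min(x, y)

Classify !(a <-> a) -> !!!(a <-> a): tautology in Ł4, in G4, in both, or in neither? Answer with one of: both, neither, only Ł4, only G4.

In Ł4: every assignment gives 1 — tautology.
In G4: every assignment gives 1 — tautology.

both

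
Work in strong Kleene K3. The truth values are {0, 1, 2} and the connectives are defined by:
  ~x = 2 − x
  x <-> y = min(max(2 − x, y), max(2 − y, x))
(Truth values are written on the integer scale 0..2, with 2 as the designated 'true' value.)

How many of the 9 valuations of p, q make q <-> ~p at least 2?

2

p = 0, q = 0 ↦ 0  <
p = 0, q = 1 ↦ 1  <
p = 0, q = 2 ↦ 2  ≥
p = 1, q = 0 ↦ 1  <
p = 1, q = 1 ↦ 1  <
p = 1, q = 2 ↦ 1  <
p = 2, q = 0 ↦ 2  ≥
p = 2, q = 1 ↦ 1  <
p = 2, q = 2 ↦ 0  <
So 2 of the 9 assignments meet the threshold.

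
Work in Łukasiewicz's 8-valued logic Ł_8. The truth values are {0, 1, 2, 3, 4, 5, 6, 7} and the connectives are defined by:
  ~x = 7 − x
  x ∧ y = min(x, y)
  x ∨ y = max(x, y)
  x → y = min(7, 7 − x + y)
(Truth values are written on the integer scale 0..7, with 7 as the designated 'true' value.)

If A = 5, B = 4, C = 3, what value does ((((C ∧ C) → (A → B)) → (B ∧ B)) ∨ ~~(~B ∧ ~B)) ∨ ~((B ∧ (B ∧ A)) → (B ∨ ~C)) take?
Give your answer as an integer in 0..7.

4

C ∧ C = 3 ∧ 3 = 3
A → B = 5 → 4 = 6
(C ∧ C) → (A → B) = 3 → 6 = 7
B ∧ B = 4 ∧ 4 = 4
((C ∧ C) → (A → B)) → (B ∧ B) = 7 → 4 = 4
~B = ~4 = 3
~B = ~4 = 3
~B ∧ ~B = 3 ∧ 3 = 3
~(~B ∧ ~B) = ~3 = 4
~~(~B ∧ ~B) = ~4 = 3
(((C ∧ C) → (A → B)) → (B ∧ B)) ∨ ~~(~B ∧ ~B) = 4 ∨ 3 = 4
B ∧ A = 4 ∧ 5 = 4
B ∧ (B ∧ A) = 4 ∧ 4 = 4
~C = ~3 = 4
B ∨ ~C = 4 ∨ 4 = 4
(B ∧ (B ∧ A)) → (B ∨ ~C) = 4 → 4 = 7
~((B ∧ (B ∧ A)) → (B ∨ ~C)) = ~7 = 0
((((C ∧ C) → (A → B)) → (B ∧ B)) ∨ ~~(~B ∧ ~B)) ∨ ~((B ∧ (B ∧ A)) → (B ∨ ~C)) = 4 ∨ 0 = 4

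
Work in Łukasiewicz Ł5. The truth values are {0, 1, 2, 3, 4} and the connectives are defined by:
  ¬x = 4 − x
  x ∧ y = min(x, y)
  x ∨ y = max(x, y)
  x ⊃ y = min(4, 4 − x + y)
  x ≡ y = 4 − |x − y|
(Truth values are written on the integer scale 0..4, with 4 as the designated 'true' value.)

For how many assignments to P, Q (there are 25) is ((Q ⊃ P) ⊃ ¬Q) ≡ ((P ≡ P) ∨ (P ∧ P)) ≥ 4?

value 4: 9 assignments (counts)
value 3: 7 assignments
value 2: 5 assignments
value 1: 3 assignments
value 0: 1 assignment
So 9 of the 25 assignments meet the threshold.

9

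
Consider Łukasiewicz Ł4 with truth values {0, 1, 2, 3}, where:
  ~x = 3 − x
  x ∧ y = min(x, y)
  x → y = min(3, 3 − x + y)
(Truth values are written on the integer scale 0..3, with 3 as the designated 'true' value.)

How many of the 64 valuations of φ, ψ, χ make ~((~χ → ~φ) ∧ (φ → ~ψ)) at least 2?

value 3: 7 assignments (counts)
value 2: 12 assignments (counts)
value 1: 15 assignments
value 0: 30 assignments
So 19 of the 64 assignments meet the threshold.

19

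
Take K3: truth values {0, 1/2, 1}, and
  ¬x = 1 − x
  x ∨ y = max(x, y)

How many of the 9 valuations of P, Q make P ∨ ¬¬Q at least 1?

P = 0, Q = 0 ↦ 0  <
P = 0, Q = 1/2 ↦ 1/2  <
P = 0, Q = 1 ↦ 1  ≥
P = 1/2, Q = 0 ↦ 1/2  <
P = 1/2, Q = 1/2 ↦ 1/2  <
P = 1/2, Q = 1 ↦ 1  ≥
P = 1, Q = 0 ↦ 1  ≥
P = 1, Q = 1/2 ↦ 1  ≥
P = 1, Q = 1 ↦ 1  ≥
So 5 of the 9 assignments meet the threshold.

5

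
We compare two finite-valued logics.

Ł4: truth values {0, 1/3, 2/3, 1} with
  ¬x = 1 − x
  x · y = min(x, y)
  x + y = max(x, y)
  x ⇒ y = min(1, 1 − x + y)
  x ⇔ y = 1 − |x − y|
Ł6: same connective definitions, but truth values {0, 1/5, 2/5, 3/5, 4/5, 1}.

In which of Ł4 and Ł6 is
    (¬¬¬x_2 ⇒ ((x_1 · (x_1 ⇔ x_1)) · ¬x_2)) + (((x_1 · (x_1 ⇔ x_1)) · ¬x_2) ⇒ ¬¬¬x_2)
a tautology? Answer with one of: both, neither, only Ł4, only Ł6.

In Ł4: every assignment gives 1 — tautology.
In Ł6: every assignment gives 1 — tautology.

both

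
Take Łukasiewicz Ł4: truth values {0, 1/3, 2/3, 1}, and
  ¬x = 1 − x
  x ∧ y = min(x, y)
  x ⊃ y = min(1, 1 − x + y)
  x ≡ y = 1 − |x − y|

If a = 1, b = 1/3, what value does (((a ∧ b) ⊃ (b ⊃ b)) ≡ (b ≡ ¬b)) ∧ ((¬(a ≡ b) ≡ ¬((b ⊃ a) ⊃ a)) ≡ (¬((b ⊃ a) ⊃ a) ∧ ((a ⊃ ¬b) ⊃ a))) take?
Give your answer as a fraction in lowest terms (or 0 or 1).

2/3

a ∧ b = 1 ∧ 1/3 = 1/3
b ⊃ b = 1/3 ⊃ 1/3 = 1
(a ∧ b) ⊃ (b ⊃ b) = 1/3 ⊃ 1 = 1
¬b = ¬1/3 = 2/3
b ≡ ¬b = 1/3 ≡ 2/3 = 2/3
((a ∧ b) ⊃ (b ⊃ b)) ≡ (b ≡ ¬b) = 1 ≡ 2/3 = 2/3
a ≡ b = 1 ≡ 1/3 = 1/3
¬(a ≡ b) = ¬1/3 = 2/3
b ⊃ a = 1/3 ⊃ 1 = 1
(b ⊃ a) ⊃ a = 1 ⊃ 1 = 1
¬((b ⊃ a) ⊃ a) = ¬1 = 0
¬(a ≡ b) ≡ ¬((b ⊃ a) ⊃ a) = 2/3 ≡ 0 = 1/3
b ⊃ a = 1/3 ⊃ 1 = 1
(b ⊃ a) ⊃ a = 1 ⊃ 1 = 1
¬((b ⊃ a) ⊃ a) = ¬1 = 0
¬b = ¬1/3 = 2/3
a ⊃ ¬b = 1 ⊃ 2/3 = 2/3
(a ⊃ ¬b) ⊃ a = 2/3 ⊃ 1 = 1
¬((b ⊃ a) ⊃ a) ∧ ((a ⊃ ¬b) ⊃ a) = 0 ∧ 1 = 0
(¬(a ≡ b) ≡ ¬((b ⊃ a) ⊃ a)) ≡ (¬((b ⊃ a) ⊃ a) ∧ ((a ⊃ ¬b) ⊃ a)) = 1/3 ≡ 0 = 2/3
(((a ∧ b) ⊃ (b ⊃ b)) ≡ (b ≡ ¬b)) ∧ ((¬(a ≡ b) ≡ ¬((b ⊃ a) ⊃ a)) ≡ (¬((b ⊃ a) ⊃ a) ∧ ((a ⊃ ¬b) ⊃ a))) = 2/3 ∧ 2/3 = 2/3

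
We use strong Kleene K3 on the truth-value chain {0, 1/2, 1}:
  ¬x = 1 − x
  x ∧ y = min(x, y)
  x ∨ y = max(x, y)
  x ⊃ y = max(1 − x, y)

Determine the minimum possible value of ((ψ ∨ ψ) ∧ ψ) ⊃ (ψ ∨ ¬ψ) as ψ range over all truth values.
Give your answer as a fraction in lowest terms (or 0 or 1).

1/2

Take ψ = 1/2:
ψ ∨ ψ = 1/2 ∨ 1/2 = 1/2
(ψ ∨ ψ) ∧ ψ = 1/2 ∧ 1/2 = 1/2
¬ψ = ¬1/2 = 1/2
ψ ∨ ¬ψ = 1/2 ∨ 1/2 = 1/2
((ψ ∨ ψ) ∧ ψ) ⊃ (ψ ∨ ¬ψ) = 1/2 ⊃ 1/2 = 1/2
No assignment yields a value below 1/2, so this is the minimum.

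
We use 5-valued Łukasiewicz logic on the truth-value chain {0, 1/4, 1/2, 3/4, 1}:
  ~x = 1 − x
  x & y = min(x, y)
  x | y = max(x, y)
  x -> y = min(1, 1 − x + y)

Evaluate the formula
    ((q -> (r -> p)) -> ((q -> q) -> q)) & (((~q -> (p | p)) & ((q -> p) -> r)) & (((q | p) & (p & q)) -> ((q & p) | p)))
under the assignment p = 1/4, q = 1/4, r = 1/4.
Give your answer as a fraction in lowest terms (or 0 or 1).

r -> p = 1/4 -> 1/4 = 1
q -> (r -> p) = 1/4 -> 1 = 1
q -> q = 1/4 -> 1/4 = 1
(q -> q) -> q = 1 -> 1/4 = 1/4
(q -> (r -> p)) -> ((q -> q) -> q) = 1 -> 1/4 = 1/4
~q = ~1/4 = 3/4
p | p = 1/4 | 1/4 = 1/4
~q -> (p | p) = 3/4 -> 1/4 = 1/2
q -> p = 1/4 -> 1/4 = 1
(q -> p) -> r = 1 -> 1/4 = 1/4
(~q -> (p | p)) & ((q -> p) -> r) = 1/2 & 1/4 = 1/4
q | p = 1/4 | 1/4 = 1/4
p & q = 1/4 & 1/4 = 1/4
(q | p) & (p & q) = 1/4 & 1/4 = 1/4
q & p = 1/4 & 1/4 = 1/4
(q & p) | p = 1/4 | 1/4 = 1/4
((q | p) & (p & q)) -> ((q & p) | p) = 1/4 -> 1/4 = 1
((~q -> (p | p)) & ((q -> p) -> r)) & (((q | p) & (p & q)) -> ((q & p) | p)) = 1/4 & 1 = 1/4
((q -> (r -> p)) -> ((q -> q) -> q)) & (((~q -> (p | p)) & ((q -> p) -> r)) & (((q | p) & (p & q)) -> ((q & p) | p))) = 1/4 & 1/4 = 1/4

1/4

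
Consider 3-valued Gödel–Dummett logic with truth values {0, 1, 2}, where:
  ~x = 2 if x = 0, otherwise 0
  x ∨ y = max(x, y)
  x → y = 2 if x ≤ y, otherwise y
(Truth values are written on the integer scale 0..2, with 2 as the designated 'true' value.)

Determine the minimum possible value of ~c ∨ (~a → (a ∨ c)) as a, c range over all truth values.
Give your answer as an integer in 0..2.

1

Take a = 0, c = 1:
~c = ~1 = 0
~a = ~0 = 2
a ∨ c = 0 ∨ 1 = 1
~a → (a ∨ c) = 2 → 1 = 1
~c ∨ (~a → (a ∨ c)) = 0 ∨ 1 = 1
No assignment yields a value below 1, so this is the minimum.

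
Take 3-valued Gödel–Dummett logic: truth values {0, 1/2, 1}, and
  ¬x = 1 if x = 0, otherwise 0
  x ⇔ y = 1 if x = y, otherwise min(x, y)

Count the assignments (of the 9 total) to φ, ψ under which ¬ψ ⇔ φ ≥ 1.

φ = 0, ψ = 0 ↦ 0  <
φ = 0, ψ = 1/2 ↦ 1  ≥
φ = 0, ψ = 1 ↦ 1  ≥
φ = 1/2, ψ = 0 ↦ 1/2  <
φ = 1/2, ψ = 1/2 ↦ 0  <
φ = 1/2, ψ = 1 ↦ 0  <
φ = 1, ψ = 0 ↦ 1  ≥
φ = 1, ψ = 1/2 ↦ 0  <
φ = 1, ψ = 1 ↦ 0  <
So 3 of the 9 assignments meet the threshold.

3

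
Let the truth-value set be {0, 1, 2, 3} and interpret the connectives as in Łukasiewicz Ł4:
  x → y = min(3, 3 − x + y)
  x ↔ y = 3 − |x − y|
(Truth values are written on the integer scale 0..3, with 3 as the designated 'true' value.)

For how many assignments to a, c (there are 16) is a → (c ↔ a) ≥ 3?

12

a = 0, c = 0 ↦ 3  ≥
a = 0, c = 1 ↦ 3  ≥
a = 0, c = 2 ↦ 3  ≥
a = 0, c = 3 ↦ 3  ≥
a = 1, c = 0 ↦ 3  ≥
a = 1, c = 1 ↦ 3  ≥
a = 1, c = 2 ↦ 3  ≥
a = 1, c = 3 ↦ 3  ≥
a = 2, c = 0 ↦ 2  <
a = 2, c = 1 ↦ 3  ≥
a = 2, c = 2 ↦ 3  ≥
a = 2, c = 3 ↦ 3  ≥
a = 3, c = 0 ↦ 0  <
a = 3, c = 1 ↦ 1  <
a = 3, c = 2 ↦ 2  <
a = 3, c = 3 ↦ 3  ≥
So 12 of the 16 assignments meet the threshold.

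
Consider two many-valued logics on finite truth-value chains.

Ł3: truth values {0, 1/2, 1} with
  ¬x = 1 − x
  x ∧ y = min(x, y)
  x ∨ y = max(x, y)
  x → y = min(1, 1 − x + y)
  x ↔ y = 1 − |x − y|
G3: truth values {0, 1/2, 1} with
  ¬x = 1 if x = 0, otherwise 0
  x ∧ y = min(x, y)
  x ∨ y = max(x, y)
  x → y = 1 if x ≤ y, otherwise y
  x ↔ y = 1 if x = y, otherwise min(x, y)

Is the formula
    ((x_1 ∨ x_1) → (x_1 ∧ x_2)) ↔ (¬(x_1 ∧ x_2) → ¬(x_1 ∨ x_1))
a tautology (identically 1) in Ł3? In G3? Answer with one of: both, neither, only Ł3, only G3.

In Ł3: every assignment gives 1 — tautology.
In G3: at x_1 = 1, x_2 = 1/2 the value is 1/2 — not a tautology.

only Ł3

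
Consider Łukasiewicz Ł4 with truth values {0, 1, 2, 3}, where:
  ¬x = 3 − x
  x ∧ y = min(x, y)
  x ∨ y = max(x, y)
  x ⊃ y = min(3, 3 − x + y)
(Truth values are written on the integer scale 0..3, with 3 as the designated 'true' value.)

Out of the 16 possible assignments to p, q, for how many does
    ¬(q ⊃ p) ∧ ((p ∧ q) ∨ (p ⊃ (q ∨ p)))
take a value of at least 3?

p = 0, q = 0 ↦ 0  <
p = 0, q = 1 ↦ 1  <
p = 0, q = 2 ↦ 2  <
p = 0, q = 3 ↦ 3  ≥
p = 1, q = 0 ↦ 0  <
p = 1, q = 1 ↦ 0  <
p = 1, q = 2 ↦ 1  <
p = 1, q = 3 ↦ 2  <
p = 2, q = 0 ↦ 0  <
p = 2, q = 1 ↦ 0  <
p = 2, q = 2 ↦ 0  <
p = 2, q = 3 ↦ 1  <
p = 3, q = 0 ↦ 0  <
p = 3, q = 1 ↦ 0  <
p = 3, q = 2 ↦ 0  <
p = 3, q = 3 ↦ 0  <
So 1 of the 16 assignments meets the threshold.

1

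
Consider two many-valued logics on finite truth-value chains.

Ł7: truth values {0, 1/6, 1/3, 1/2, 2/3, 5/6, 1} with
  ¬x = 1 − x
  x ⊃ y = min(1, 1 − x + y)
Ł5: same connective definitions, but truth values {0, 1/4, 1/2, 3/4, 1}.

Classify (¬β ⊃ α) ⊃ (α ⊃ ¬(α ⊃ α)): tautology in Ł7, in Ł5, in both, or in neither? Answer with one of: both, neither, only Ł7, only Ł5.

In Ł7: at α = 1/6, β = 5/6 the value is 5/6 — not a tautology.
In Ł5: at α = 1/4, β = 3/4 the value is 3/4 — not a tautology.

neither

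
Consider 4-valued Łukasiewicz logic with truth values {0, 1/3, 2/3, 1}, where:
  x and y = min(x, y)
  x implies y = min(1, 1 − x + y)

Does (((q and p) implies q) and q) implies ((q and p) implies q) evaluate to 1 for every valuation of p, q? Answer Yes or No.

p = 0, q = 0 ↦ 1
p = 0, q = 1/3 ↦ 1
p = 0, q = 2/3 ↦ 1
p = 0, q = 1 ↦ 1
p = 1/3, q = 0 ↦ 1
p = 1/3, q = 1/3 ↦ 1
p = 1/3, q = 2/3 ↦ 1
p = 1/3, q = 1 ↦ 1
p = 2/3, q = 0 ↦ 1
p = 2/3, q = 1/3 ↦ 1
p = 2/3, q = 2/3 ↦ 1
p = 2/3, q = 1 ↦ 1
p = 1, q = 0 ↦ 1
p = 1, q = 1/3 ↦ 1
p = 1, q = 2/3 ↦ 1
p = 1, q = 1 ↦ 1
Every assignment gives a value ≥ 1.

Yes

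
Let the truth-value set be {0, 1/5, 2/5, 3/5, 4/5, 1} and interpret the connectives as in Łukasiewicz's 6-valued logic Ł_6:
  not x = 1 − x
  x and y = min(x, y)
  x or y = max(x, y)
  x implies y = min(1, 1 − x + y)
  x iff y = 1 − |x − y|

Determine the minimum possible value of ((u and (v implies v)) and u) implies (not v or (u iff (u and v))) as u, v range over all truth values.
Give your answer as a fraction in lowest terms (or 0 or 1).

Take u = 1, v = 2/5:
v implies v = 2/5 implies 2/5 = 1
u and (v implies v) = 1 and 1 = 1
(u and (v implies v)) and u = 1 and 1 = 1
not v = not 2/5 = 3/5
u and v = 1 and 2/5 = 2/5
u iff (u and v) = 1 iff 2/5 = 2/5
not v or (u iff (u and v)) = 3/5 or 2/5 = 3/5
((u and (v implies v)) and u) implies (not v or (u iff (u and v))) = 1 implies 3/5 = 3/5
No assignment yields a value below 3/5, so this is the minimum.

3/5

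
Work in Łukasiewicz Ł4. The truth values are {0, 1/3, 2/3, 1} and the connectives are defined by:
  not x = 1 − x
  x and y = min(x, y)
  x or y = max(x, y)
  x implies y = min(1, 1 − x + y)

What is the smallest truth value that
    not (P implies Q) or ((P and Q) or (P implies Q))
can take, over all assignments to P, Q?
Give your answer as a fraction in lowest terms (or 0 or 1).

Take P = 1/3, Q = 0:
P implies Q = 1/3 implies 0 = 2/3
not (P implies Q) = not 2/3 = 1/3
P and Q = 1/3 and 0 = 0
P implies Q = 1/3 implies 0 = 2/3
(P and Q) or (P implies Q) = 0 or 2/3 = 2/3
not (P implies Q) or ((P and Q) or (P implies Q)) = 1/3 or 2/3 = 2/3
No assignment yields a value below 2/3, so this is the minimum.

2/3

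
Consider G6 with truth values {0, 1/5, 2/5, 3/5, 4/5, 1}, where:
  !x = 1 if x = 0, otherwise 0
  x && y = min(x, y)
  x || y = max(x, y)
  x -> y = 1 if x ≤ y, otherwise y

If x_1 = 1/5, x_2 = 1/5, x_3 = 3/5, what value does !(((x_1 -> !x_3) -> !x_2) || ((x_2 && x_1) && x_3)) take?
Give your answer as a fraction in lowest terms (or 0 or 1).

!x_3 = !3/5 = 0
x_1 -> !x_3 = 1/5 -> 0 = 0
!x_2 = !1/5 = 0
(x_1 -> !x_3) -> !x_2 = 0 -> 0 = 1
x_2 && x_1 = 1/5 && 1/5 = 1/5
(x_2 && x_1) && x_3 = 1/5 && 3/5 = 1/5
((x_1 -> !x_3) -> !x_2) || ((x_2 && x_1) && x_3) = 1 || 1/5 = 1
!(((x_1 -> !x_3) -> !x_2) || ((x_2 && x_1) && x_3)) = !1 = 0

0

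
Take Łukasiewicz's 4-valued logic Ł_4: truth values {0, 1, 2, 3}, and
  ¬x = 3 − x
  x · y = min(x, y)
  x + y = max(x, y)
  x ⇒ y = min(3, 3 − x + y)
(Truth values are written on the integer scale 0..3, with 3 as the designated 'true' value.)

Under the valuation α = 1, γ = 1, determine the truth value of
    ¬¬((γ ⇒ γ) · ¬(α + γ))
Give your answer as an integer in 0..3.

γ ⇒ γ = 1 ⇒ 1 = 3
α + γ = 1 + 1 = 1
¬(α + γ) = ¬1 = 2
(γ ⇒ γ) · ¬(α + γ) = 3 · 2 = 2
¬((γ ⇒ γ) · ¬(α + γ)) = ¬2 = 1
¬¬((γ ⇒ γ) · ¬(α + γ)) = ¬1 = 2

2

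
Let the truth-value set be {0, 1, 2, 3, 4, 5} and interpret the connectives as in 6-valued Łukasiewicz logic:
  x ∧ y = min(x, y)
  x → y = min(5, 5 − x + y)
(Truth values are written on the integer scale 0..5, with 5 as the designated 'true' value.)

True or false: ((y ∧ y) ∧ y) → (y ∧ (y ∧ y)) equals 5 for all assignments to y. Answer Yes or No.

Yes

y = 0 ↦ 5
y = 1 ↦ 5
y = 2 ↦ 5
y = 3 ↦ 5
y = 4 ↦ 5
y = 5 ↦ 5
Every assignment gives a value ≥ 5.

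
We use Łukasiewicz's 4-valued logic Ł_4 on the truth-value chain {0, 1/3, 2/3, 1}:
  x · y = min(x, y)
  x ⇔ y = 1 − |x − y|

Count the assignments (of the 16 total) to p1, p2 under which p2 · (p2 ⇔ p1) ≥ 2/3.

5

p1 = 0, p2 = 0 ↦ 0  <
p1 = 0, p2 = 1/3 ↦ 1/3  <
p1 = 0, p2 = 2/3 ↦ 1/3  <
p1 = 0, p2 = 1 ↦ 0  <
p1 = 1/3, p2 = 0 ↦ 0  <
p1 = 1/3, p2 = 1/3 ↦ 1/3  <
p1 = 1/3, p2 = 2/3 ↦ 2/3  ≥
p1 = 1/3, p2 = 1 ↦ 1/3  <
p1 = 2/3, p2 = 0 ↦ 0  <
p1 = 2/3, p2 = 1/3 ↦ 1/3  <
p1 = 2/3, p2 = 2/3 ↦ 2/3  ≥
p1 = 2/3, p2 = 1 ↦ 2/3  ≥
p1 = 1, p2 = 0 ↦ 0  <
p1 = 1, p2 = 1/3 ↦ 1/3  <
p1 = 1, p2 = 2/3 ↦ 2/3  ≥
p1 = 1, p2 = 1 ↦ 1  ≥
So 5 of the 16 assignments meet the threshold.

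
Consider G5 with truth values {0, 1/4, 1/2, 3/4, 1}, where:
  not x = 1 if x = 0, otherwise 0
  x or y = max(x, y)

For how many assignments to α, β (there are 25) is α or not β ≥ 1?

value 1: 9 assignments (counts)
value 3/4: 4 assignments
value 1/2: 4 assignments
value 1/4: 4 assignments
value 0: 4 assignments
So 9 of the 25 assignments meet the threshold.

9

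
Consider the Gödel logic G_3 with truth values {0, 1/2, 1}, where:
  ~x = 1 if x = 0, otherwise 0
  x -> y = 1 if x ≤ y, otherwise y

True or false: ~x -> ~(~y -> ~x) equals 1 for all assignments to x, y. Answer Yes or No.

Counterexample: take x = 0, y = 0.
~x = ~0 = 1
~y = ~0 = 1
~y -> ~x = 1 -> 1 = 1
~(~y -> ~x) = ~1 = 0
~x -> ~(~y -> ~x) = 1 -> 0 = 0
This gives 0 ≠ 1.

No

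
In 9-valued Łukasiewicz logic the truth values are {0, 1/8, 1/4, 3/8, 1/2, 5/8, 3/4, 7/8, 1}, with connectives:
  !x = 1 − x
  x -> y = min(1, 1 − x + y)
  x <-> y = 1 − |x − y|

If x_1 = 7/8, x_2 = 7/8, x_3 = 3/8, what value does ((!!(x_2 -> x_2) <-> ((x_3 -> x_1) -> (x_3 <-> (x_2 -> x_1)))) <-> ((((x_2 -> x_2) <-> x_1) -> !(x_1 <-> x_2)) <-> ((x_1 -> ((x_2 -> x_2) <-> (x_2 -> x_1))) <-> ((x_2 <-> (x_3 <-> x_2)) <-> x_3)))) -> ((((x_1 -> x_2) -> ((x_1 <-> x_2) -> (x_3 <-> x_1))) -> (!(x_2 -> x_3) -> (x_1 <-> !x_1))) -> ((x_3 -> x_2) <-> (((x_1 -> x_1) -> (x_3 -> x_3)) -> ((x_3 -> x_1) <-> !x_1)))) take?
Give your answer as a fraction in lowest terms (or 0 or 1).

1/8

x_2 -> x_2 = 7/8 -> 7/8 = 1
!(x_2 -> x_2) = !1 = 0
!!(x_2 -> x_2) = !0 = 1
x_3 -> x_1 = 3/8 -> 7/8 = 1
x_2 -> x_1 = 7/8 -> 7/8 = 1
x_3 <-> (x_2 -> x_1) = 3/8 <-> 1 = 3/8
(x_3 -> x_1) -> (x_3 <-> (x_2 -> x_1)) = 1 -> 3/8 = 3/8
!!(x_2 -> x_2) <-> ((x_3 -> x_1) -> (x_3 <-> (x_2 -> x_1))) = 1 <-> 3/8 = 3/8
x_2 -> x_2 = 7/8 -> 7/8 = 1
(x_2 -> x_2) <-> x_1 = 1 <-> 7/8 = 7/8
x_1 <-> x_2 = 7/8 <-> 7/8 = 1
!(x_1 <-> x_2) = !1 = 0
((x_2 -> x_2) <-> x_1) -> !(x_1 <-> x_2) = 7/8 -> 0 = 1/8
x_2 -> x_2 = 7/8 -> 7/8 = 1
x_2 -> x_1 = 7/8 -> 7/8 = 1
(x_2 -> x_2) <-> (x_2 -> x_1) = 1 <-> 1 = 1
x_1 -> ((x_2 -> x_2) <-> (x_2 -> x_1)) = 7/8 -> 1 = 1
x_3 <-> x_2 = 3/8 <-> 7/8 = 1/2
x_2 <-> (x_3 <-> x_2) = 7/8 <-> 1/2 = 5/8
(x_2 <-> (x_3 <-> x_2)) <-> x_3 = 5/8 <-> 3/8 = 3/4
(x_1 -> ((x_2 -> x_2) <-> (x_2 -> x_1))) <-> ((x_2 <-> (x_3 <-> x_2)) <-> x_3) = 1 <-> 3/4 = 3/4
(((x_2 -> x_2) <-> x_1) -> !(x_1 <-> x_2)) <-> ((x_1 -> ((x_2 -> x_2) <-> (x_2 -> x_1))) <-> ((x_2 <-> (x_3 <-> x_2)) <-> x_3)) = 1/8 <-> 3/4 = 3/8
(!!(x_2 -> x_2) <-> ((x_3 -> x_1) -> (x_3 <-> (x_2 -> x_1)))) <-> ((((x_2 -> x_2) <-> x_1) -> !(x_1 <-> x_2)) <-> ((x_1 -> ((x_2 -> x_2) <-> (x_2 -> x_1))) <-> ((x_2 <-> (x_3 <-> x_2)) <-> x_3))) = 3/8 <-> 3/8 = 1
x_1 -> x_2 = 7/8 -> 7/8 = 1
x_1 <-> x_2 = 7/8 <-> 7/8 = 1
x_3 <-> x_1 = 3/8 <-> 7/8 = 1/2
(x_1 <-> x_2) -> (x_3 <-> x_1) = 1 -> 1/2 = 1/2
(x_1 -> x_2) -> ((x_1 <-> x_2) -> (x_3 <-> x_1)) = 1 -> 1/2 = 1/2
x_2 -> x_3 = 7/8 -> 3/8 = 1/2
!(x_2 -> x_3) = !1/2 = 1/2
!x_1 = !7/8 = 1/8
x_1 <-> !x_1 = 7/8 <-> 1/8 = 1/4
!(x_2 -> x_3) -> (x_1 <-> !x_1) = 1/2 -> 1/4 = 3/4
((x_1 -> x_2) -> ((x_1 <-> x_2) -> (x_3 <-> x_1))) -> (!(x_2 -> x_3) -> (x_1 <-> !x_1)) = 1/2 -> 3/4 = 1
x_3 -> x_2 = 3/8 -> 7/8 = 1
x_1 -> x_1 = 7/8 -> 7/8 = 1
x_3 -> x_3 = 3/8 -> 3/8 = 1
(x_1 -> x_1) -> (x_3 -> x_3) = 1 -> 1 = 1
x_3 -> x_1 = 3/8 -> 7/8 = 1
!x_1 = !7/8 = 1/8
(x_3 -> x_1) <-> !x_1 = 1 <-> 1/8 = 1/8
((x_1 -> x_1) -> (x_3 -> x_3)) -> ((x_3 -> x_1) <-> !x_1) = 1 -> 1/8 = 1/8
(x_3 -> x_2) <-> (((x_1 -> x_1) -> (x_3 -> x_3)) -> ((x_3 -> x_1) <-> !x_1)) = 1 <-> 1/8 = 1/8
(((x_1 -> x_2) -> ((x_1 <-> x_2) -> (x_3 <-> x_1))) -> (!(x_2 -> x_3) -> (x_1 <-> !x_1))) -> ((x_3 -> x_2) <-> (((x_1 -> x_1) -> (x_3 -> x_3)) -> ((x_3 -> x_1) <-> !x_1))) = 1 -> 1/8 = 1/8
((!!(x_2 -> x_2) <-> ((x_3 -> x_1) -> (x_3 <-> (x_2 -> x_1)))) <-> ((((x_2 -> x_2) <-> x_1) -> !(x_1 <-> x_2)) <-> ((x_1 -> ((x_2 -> x_2) <-> (x_2 -> x_1))) <-> ((x_2 <-> (x_3 <-> x_2)) <-> x_3)))) -> ((((x_1 -> x_2) -> ((x_1 <-> x_2) -> (x_3 <-> x_1))) -> (!(x_2 -> x_3) -> (x_1 <-> !x_1))) -> ((x_3 -> x_2) <-> (((x_1 -> x_1) -> (x_3 -> x_3)) -> ((x_3 -> x_1) <-> !x_1)))) = 1 -> 1/8 = 1/8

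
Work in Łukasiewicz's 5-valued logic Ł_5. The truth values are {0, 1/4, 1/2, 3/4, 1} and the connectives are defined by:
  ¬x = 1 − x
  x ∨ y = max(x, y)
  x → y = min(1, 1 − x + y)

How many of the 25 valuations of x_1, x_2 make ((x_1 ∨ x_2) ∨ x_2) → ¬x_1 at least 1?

12

value 1: 12 assignments (counts)
value 3/4: 2 assignments
value 1/2: 5 assignments
value 1/4: 1 assignment
value 0: 5 assignments
So 12 of the 25 assignments meet the threshold.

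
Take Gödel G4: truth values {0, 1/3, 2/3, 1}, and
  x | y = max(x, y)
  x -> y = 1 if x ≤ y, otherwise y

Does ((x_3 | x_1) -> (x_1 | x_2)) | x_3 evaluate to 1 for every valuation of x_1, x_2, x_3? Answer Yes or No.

No

Counterexample: take x_1 = 0, x_2 = 0, x_3 = 1/3.
x_3 | x_1 = 1/3 | 0 = 1/3
x_1 | x_2 = 0 | 0 = 0
(x_3 | x_1) -> (x_1 | x_2) = 1/3 -> 0 = 0
((x_3 | x_1) -> (x_1 | x_2)) | x_3 = 0 | 1/3 = 1/3
This gives 1/3 ≠ 1.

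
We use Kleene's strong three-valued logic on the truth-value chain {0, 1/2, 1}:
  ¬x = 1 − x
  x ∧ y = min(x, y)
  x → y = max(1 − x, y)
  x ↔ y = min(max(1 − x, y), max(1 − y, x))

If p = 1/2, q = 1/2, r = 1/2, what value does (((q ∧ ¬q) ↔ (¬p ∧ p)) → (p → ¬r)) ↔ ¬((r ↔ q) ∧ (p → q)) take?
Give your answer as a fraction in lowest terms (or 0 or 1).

1/2

¬q = ¬1/2 = 1/2
q ∧ ¬q = 1/2 ∧ 1/2 = 1/2
¬p = ¬1/2 = 1/2
¬p ∧ p = 1/2 ∧ 1/2 = 1/2
(q ∧ ¬q) ↔ (¬p ∧ p) = 1/2 ↔ 1/2 = 1/2
¬r = ¬1/2 = 1/2
p → ¬r = 1/2 → 1/2 = 1/2
((q ∧ ¬q) ↔ (¬p ∧ p)) → (p → ¬r) = 1/2 → 1/2 = 1/2
r ↔ q = 1/2 ↔ 1/2 = 1/2
p → q = 1/2 → 1/2 = 1/2
(r ↔ q) ∧ (p → q) = 1/2 ∧ 1/2 = 1/2
¬((r ↔ q) ∧ (p → q)) = ¬1/2 = 1/2
(((q ∧ ¬q) ↔ (¬p ∧ p)) → (p → ¬r)) ↔ ¬((r ↔ q) ∧ (p → q)) = 1/2 ↔ 1/2 = 1/2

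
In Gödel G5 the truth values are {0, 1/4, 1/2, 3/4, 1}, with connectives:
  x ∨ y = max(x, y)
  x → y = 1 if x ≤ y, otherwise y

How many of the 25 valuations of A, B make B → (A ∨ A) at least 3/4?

value 1: 15 assignments (counts)
value 3/4: 1 assignment (counts)
value 1/2: 2 assignments
value 1/4: 3 assignments
value 0: 4 assignments
So 16 of the 25 assignments meet the threshold.

16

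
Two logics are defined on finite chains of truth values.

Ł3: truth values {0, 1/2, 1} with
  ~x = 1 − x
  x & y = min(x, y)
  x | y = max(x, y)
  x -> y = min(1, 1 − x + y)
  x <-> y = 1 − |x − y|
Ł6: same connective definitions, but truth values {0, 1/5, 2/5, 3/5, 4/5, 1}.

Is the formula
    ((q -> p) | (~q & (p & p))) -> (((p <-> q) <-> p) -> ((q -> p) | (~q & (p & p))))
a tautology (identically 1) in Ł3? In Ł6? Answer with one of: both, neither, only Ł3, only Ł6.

In Ł3: every assignment gives 1 — tautology.
In Ł6: every assignment gives 1 — tautology.

both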